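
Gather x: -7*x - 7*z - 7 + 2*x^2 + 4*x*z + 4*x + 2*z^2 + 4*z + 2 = 2*x^2 + x*(4*z - 3) + 2*z^2 - 3*z - 5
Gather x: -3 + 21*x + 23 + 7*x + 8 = 28*x + 28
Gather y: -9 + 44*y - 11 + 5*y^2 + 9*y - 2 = 5*y^2 + 53*y - 22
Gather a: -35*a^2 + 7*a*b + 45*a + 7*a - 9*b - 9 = -35*a^2 + a*(7*b + 52) - 9*b - 9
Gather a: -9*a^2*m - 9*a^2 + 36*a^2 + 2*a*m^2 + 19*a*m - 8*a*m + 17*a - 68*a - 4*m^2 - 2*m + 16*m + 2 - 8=a^2*(27 - 9*m) + a*(2*m^2 + 11*m - 51) - 4*m^2 + 14*m - 6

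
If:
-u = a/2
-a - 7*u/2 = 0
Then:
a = 0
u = 0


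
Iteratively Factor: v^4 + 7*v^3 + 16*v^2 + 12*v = (v + 3)*(v^3 + 4*v^2 + 4*v) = (v + 2)*(v + 3)*(v^2 + 2*v) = (v + 2)^2*(v + 3)*(v)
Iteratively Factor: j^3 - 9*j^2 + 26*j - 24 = (j - 2)*(j^2 - 7*j + 12) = (j - 4)*(j - 2)*(j - 3)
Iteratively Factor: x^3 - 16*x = (x + 4)*(x^2 - 4*x) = x*(x + 4)*(x - 4)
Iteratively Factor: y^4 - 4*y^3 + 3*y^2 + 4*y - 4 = (y + 1)*(y^3 - 5*y^2 + 8*y - 4) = (y - 2)*(y + 1)*(y^2 - 3*y + 2) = (y - 2)^2*(y + 1)*(y - 1)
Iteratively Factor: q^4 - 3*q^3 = (q - 3)*(q^3) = q*(q - 3)*(q^2) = q^2*(q - 3)*(q)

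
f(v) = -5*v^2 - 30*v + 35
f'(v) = -10*v - 30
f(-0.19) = 40.52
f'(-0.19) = -28.10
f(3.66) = -141.78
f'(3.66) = -66.60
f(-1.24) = 64.51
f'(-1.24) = -17.60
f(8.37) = -566.38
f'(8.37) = -113.70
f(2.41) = -66.34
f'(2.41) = -54.10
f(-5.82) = 40.24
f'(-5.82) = 28.20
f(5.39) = -271.96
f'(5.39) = -83.90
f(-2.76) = 79.71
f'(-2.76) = -2.40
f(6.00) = -325.00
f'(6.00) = -90.00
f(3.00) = -100.00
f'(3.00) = -60.00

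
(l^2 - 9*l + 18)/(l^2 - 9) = (l - 6)/(l + 3)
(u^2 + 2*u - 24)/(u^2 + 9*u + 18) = (u - 4)/(u + 3)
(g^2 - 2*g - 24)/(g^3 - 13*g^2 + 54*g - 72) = (g + 4)/(g^2 - 7*g + 12)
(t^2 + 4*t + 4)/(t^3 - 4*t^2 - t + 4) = (t^2 + 4*t + 4)/(t^3 - 4*t^2 - t + 4)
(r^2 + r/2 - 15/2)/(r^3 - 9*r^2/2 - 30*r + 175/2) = (r + 3)/(r^2 - 2*r - 35)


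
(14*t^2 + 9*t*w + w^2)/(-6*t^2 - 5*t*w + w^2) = (-14*t^2 - 9*t*w - w^2)/(6*t^2 + 5*t*w - w^2)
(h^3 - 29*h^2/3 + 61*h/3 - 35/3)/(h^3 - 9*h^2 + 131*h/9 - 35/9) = 3*(h - 1)/(3*h - 1)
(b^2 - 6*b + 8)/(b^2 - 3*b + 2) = (b - 4)/(b - 1)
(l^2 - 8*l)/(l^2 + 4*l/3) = 3*(l - 8)/(3*l + 4)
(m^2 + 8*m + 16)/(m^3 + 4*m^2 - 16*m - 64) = 1/(m - 4)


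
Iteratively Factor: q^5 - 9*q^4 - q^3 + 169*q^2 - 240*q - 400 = (q - 4)*(q^4 - 5*q^3 - 21*q^2 + 85*q + 100) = (q - 4)*(q + 4)*(q^3 - 9*q^2 + 15*q + 25) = (q - 5)*(q - 4)*(q + 4)*(q^2 - 4*q - 5) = (q - 5)*(q - 4)*(q + 1)*(q + 4)*(q - 5)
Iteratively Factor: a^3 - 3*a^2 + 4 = (a - 2)*(a^2 - a - 2) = (a - 2)*(a + 1)*(a - 2)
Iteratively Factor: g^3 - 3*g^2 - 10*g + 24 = (g - 4)*(g^2 + g - 6) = (g - 4)*(g - 2)*(g + 3)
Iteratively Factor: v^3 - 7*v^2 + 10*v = (v - 2)*(v^2 - 5*v) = (v - 5)*(v - 2)*(v)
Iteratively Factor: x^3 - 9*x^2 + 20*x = (x)*(x^2 - 9*x + 20) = x*(x - 4)*(x - 5)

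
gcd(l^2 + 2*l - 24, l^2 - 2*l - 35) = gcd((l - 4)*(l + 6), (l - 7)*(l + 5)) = 1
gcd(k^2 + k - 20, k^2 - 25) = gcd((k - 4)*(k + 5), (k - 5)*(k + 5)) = k + 5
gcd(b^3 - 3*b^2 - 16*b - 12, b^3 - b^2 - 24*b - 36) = b^2 - 4*b - 12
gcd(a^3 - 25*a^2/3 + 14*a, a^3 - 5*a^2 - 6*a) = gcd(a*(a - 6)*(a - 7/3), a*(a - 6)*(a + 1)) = a^2 - 6*a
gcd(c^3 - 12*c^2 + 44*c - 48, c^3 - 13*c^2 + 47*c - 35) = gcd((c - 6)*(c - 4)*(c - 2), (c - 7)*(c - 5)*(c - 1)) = 1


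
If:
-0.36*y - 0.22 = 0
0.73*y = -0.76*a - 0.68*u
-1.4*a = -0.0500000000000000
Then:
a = 0.04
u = 0.62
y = -0.61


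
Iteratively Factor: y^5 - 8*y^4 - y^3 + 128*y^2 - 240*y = (y - 5)*(y^4 - 3*y^3 - 16*y^2 + 48*y) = (y - 5)*(y - 4)*(y^3 + y^2 - 12*y) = (y - 5)*(y - 4)*(y - 3)*(y^2 + 4*y) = (y - 5)*(y - 4)*(y - 3)*(y + 4)*(y)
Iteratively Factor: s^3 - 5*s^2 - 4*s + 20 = (s + 2)*(s^2 - 7*s + 10) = (s - 5)*(s + 2)*(s - 2)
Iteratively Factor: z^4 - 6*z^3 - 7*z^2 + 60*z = (z - 4)*(z^3 - 2*z^2 - 15*z) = (z - 4)*(z + 3)*(z^2 - 5*z) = (z - 5)*(z - 4)*(z + 3)*(z)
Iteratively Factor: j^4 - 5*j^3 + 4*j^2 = (j - 1)*(j^3 - 4*j^2) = j*(j - 1)*(j^2 - 4*j) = j^2*(j - 1)*(j - 4)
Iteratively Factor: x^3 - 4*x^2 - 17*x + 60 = (x - 3)*(x^2 - x - 20) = (x - 3)*(x + 4)*(x - 5)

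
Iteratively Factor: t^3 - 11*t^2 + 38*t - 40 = (t - 5)*(t^2 - 6*t + 8) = (t - 5)*(t - 4)*(t - 2)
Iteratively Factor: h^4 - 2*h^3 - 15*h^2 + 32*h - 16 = (h + 4)*(h^3 - 6*h^2 + 9*h - 4) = (h - 1)*(h + 4)*(h^2 - 5*h + 4) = (h - 1)^2*(h + 4)*(h - 4)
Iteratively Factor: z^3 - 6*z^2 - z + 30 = (z - 3)*(z^2 - 3*z - 10) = (z - 5)*(z - 3)*(z + 2)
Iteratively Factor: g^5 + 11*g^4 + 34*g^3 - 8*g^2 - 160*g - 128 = (g + 4)*(g^4 + 7*g^3 + 6*g^2 - 32*g - 32) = (g + 1)*(g + 4)*(g^3 + 6*g^2 - 32) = (g - 2)*(g + 1)*(g + 4)*(g^2 + 8*g + 16) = (g - 2)*(g + 1)*(g + 4)^2*(g + 4)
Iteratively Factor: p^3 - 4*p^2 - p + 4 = (p + 1)*(p^2 - 5*p + 4) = (p - 1)*(p + 1)*(p - 4)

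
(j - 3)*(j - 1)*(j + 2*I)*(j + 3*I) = j^4 - 4*j^3 + 5*I*j^3 - 3*j^2 - 20*I*j^2 + 24*j + 15*I*j - 18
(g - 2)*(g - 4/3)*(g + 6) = g^3 + 8*g^2/3 - 52*g/3 + 16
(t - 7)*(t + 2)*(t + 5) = t^3 - 39*t - 70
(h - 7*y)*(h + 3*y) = h^2 - 4*h*y - 21*y^2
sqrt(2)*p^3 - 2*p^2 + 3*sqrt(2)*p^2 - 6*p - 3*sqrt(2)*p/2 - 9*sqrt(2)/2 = (p + 3)*(p - 3*sqrt(2)/2)*(sqrt(2)*p + 1)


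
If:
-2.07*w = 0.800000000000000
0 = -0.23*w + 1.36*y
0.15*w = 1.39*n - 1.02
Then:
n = 0.69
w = -0.39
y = -0.07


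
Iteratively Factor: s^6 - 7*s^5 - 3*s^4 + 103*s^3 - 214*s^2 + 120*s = (s - 5)*(s^5 - 2*s^4 - 13*s^3 + 38*s^2 - 24*s) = (s - 5)*(s - 3)*(s^4 + s^3 - 10*s^2 + 8*s) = (s - 5)*(s - 3)*(s - 1)*(s^3 + 2*s^2 - 8*s) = (s - 5)*(s - 3)*(s - 1)*(s + 4)*(s^2 - 2*s) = (s - 5)*(s - 3)*(s - 2)*(s - 1)*(s + 4)*(s)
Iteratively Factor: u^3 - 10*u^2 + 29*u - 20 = (u - 5)*(u^2 - 5*u + 4) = (u - 5)*(u - 4)*(u - 1)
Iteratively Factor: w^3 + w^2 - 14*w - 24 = (w - 4)*(w^2 + 5*w + 6) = (w - 4)*(w + 2)*(w + 3)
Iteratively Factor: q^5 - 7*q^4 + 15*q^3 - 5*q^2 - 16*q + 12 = (q + 1)*(q^4 - 8*q^3 + 23*q^2 - 28*q + 12) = (q - 2)*(q + 1)*(q^3 - 6*q^2 + 11*q - 6) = (q - 2)*(q - 1)*(q + 1)*(q^2 - 5*q + 6) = (q - 3)*(q - 2)*(q - 1)*(q + 1)*(q - 2)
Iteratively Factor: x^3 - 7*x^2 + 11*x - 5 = (x - 1)*(x^2 - 6*x + 5) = (x - 5)*(x - 1)*(x - 1)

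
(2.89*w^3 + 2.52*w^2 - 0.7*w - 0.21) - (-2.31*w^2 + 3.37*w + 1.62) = 2.89*w^3 + 4.83*w^2 - 4.07*w - 1.83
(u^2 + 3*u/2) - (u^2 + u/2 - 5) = u + 5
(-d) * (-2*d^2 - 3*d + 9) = 2*d^3 + 3*d^2 - 9*d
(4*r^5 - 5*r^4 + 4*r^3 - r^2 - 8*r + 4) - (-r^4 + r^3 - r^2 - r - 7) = 4*r^5 - 4*r^4 + 3*r^3 - 7*r + 11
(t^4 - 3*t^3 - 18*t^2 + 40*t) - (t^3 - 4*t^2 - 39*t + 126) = t^4 - 4*t^3 - 14*t^2 + 79*t - 126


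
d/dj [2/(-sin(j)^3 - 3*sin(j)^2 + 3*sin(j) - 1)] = 6*(2*sin(j) - cos(j)^2)*cos(j)/(sin(j)^3 + 3*sin(j)^2 - 3*sin(j) + 1)^2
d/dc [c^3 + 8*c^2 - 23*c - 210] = 3*c^2 + 16*c - 23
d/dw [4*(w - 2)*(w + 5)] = 8*w + 12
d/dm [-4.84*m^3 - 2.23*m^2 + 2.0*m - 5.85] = -14.52*m^2 - 4.46*m + 2.0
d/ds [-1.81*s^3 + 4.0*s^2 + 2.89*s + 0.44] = -5.43*s^2 + 8.0*s + 2.89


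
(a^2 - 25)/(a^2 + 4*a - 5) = (a - 5)/(a - 1)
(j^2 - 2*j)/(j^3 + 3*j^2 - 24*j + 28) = j/(j^2 + 5*j - 14)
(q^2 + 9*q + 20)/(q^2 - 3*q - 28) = (q + 5)/(q - 7)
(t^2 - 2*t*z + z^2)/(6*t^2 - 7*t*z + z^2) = (-t + z)/(-6*t + z)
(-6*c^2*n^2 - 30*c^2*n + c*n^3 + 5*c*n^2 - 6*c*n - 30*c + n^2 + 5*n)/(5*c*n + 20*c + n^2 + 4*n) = (-6*c^2*n^2 - 30*c^2*n + c*n^3 + 5*c*n^2 - 6*c*n - 30*c + n^2 + 5*n)/(5*c*n + 20*c + n^2 + 4*n)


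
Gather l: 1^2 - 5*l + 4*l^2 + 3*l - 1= 4*l^2 - 2*l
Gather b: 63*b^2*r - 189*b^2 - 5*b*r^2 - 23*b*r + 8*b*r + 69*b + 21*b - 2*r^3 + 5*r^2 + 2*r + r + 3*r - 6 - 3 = b^2*(63*r - 189) + b*(-5*r^2 - 15*r + 90) - 2*r^3 + 5*r^2 + 6*r - 9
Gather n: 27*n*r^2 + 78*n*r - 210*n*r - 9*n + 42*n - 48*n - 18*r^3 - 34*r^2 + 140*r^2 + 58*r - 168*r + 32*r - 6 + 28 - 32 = n*(27*r^2 - 132*r - 15) - 18*r^3 + 106*r^2 - 78*r - 10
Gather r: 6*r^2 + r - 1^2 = 6*r^2 + r - 1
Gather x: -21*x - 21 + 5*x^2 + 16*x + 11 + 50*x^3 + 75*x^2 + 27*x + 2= 50*x^3 + 80*x^2 + 22*x - 8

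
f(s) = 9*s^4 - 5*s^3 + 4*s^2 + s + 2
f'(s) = 36*s^3 - 15*s^2 + 8*s + 1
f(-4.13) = 3036.76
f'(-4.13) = -2823.91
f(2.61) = 360.60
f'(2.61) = 559.76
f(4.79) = 4286.94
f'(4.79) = 3651.64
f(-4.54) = 4371.33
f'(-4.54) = -3713.25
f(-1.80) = 136.80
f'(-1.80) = -271.95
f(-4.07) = 2870.85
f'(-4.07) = -2707.12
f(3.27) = 902.26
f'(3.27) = 1125.53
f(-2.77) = 666.05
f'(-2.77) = -901.40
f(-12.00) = 195830.00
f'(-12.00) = -64463.00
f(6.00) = 10736.00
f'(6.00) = 7285.00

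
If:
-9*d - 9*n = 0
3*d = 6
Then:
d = 2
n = -2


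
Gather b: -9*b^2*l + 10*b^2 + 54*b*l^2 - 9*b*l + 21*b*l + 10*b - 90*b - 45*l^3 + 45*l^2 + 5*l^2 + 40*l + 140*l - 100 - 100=b^2*(10 - 9*l) + b*(54*l^2 + 12*l - 80) - 45*l^3 + 50*l^2 + 180*l - 200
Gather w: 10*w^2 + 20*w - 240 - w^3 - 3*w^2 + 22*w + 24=-w^3 + 7*w^2 + 42*w - 216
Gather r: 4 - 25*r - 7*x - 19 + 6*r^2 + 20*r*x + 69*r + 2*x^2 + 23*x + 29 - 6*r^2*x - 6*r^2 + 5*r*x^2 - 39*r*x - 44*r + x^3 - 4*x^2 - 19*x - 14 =-6*r^2*x + r*(5*x^2 - 19*x) + x^3 - 2*x^2 - 3*x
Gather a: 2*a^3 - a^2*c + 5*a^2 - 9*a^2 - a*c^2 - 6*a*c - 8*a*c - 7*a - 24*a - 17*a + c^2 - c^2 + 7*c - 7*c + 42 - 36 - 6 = 2*a^3 + a^2*(-c - 4) + a*(-c^2 - 14*c - 48)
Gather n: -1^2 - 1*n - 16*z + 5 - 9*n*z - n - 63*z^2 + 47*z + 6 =n*(-9*z - 2) - 63*z^2 + 31*z + 10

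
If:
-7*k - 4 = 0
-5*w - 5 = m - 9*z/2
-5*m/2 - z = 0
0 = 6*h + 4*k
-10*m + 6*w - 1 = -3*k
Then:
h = 8/21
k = -4/7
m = -610/1729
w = -67/494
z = 1525/1729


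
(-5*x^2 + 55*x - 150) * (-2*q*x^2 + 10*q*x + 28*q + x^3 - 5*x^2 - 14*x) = 10*q*x^4 - 160*q*x^3 + 710*q*x^2 + 40*q*x - 4200*q - 5*x^5 + 80*x^4 - 355*x^3 - 20*x^2 + 2100*x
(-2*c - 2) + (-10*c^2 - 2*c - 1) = -10*c^2 - 4*c - 3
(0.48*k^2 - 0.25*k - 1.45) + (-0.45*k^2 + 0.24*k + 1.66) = 0.03*k^2 - 0.01*k + 0.21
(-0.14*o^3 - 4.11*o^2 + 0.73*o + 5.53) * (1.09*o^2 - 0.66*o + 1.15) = -0.1526*o^5 - 4.3875*o^4 + 3.3473*o^3 + 0.819400000000001*o^2 - 2.8103*o + 6.3595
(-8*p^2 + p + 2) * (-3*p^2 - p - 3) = 24*p^4 + 5*p^3 + 17*p^2 - 5*p - 6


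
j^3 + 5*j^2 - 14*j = j*(j - 2)*(j + 7)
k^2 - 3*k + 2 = (k - 2)*(k - 1)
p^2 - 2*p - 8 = (p - 4)*(p + 2)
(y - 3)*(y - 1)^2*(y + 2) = y^4 - 3*y^3 - 3*y^2 + 11*y - 6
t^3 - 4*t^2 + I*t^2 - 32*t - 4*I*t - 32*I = (t - 8)*(t + 4)*(t + I)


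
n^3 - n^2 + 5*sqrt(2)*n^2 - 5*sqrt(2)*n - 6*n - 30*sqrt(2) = (n - 3)*(n + 2)*(n + 5*sqrt(2))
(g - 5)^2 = g^2 - 10*g + 25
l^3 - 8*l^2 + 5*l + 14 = (l - 7)*(l - 2)*(l + 1)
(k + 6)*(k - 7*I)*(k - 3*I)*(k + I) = k^4 + 6*k^3 - 9*I*k^3 - 11*k^2 - 54*I*k^2 - 66*k - 21*I*k - 126*I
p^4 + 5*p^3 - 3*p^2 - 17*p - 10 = (p - 2)*(p + 1)^2*(p + 5)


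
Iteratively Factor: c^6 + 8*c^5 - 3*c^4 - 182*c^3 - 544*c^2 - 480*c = (c + 4)*(c^5 + 4*c^4 - 19*c^3 - 106*c^2 - 120*c) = (c + 3)*(c + 4)*(c^4 + c^3 - 22*c^2 - 40*c) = (c + 3)*(c + 4)^2*(c^3 - 3*c^2 - 10*c) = c*(c + 3)*(c + 4)^2*(c^2 - 3*c - 10) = c*(c + 2)*(c + 3)*(c + 4)^2*(c - 5)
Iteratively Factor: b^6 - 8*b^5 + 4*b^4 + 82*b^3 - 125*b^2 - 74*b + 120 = (b + 1)*(b^5 - 9*b^4 + 13*b^3 + 69*b^2 - 194*b + 120) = (b - 5)*(b + 1)*(b^4 - 4*b^3 - 7*b^2 + 34*b - 24) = (b - 5)*(b - 1)*(b + 1)*(b^3 - 3*b^2 - 10*b + 24) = (b - 5)*(b - 2)*(b - 1)*(b + 1)*(b^2 - b - 12) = (b - 5)*(b - 2)*(b - 1)*(b + 1)*(b + 3)*(b - 4)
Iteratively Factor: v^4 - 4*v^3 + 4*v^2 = (v)*(v^3 - 4*v^2 + 4*v) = v^2*(v^2 - 4*v + 4) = v^2*(v - 2)*(v - 2)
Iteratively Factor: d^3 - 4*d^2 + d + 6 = (d + 1)*(d^2 - 5*d + 6) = (d - 3)*(d + 1)*(d - 2)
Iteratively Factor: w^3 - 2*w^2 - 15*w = (w)*(w^2 - 2*w - 15) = w*(w + 3)*(w - 5)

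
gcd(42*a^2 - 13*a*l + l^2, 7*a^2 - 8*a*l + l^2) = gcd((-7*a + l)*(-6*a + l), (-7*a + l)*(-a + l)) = 7*a - l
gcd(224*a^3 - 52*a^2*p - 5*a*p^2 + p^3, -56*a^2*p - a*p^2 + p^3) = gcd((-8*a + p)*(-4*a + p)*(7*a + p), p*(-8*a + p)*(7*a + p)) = -56*a^2 - a*p + p^2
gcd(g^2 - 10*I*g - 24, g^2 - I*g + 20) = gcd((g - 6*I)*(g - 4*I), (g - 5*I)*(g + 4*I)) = 1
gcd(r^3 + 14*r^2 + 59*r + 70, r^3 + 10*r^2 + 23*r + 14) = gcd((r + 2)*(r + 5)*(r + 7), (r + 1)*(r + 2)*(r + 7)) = r^2 + 9*r + 14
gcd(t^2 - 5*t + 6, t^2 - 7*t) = 1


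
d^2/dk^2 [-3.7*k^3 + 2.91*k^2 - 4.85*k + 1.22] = 5.82 - 22.2*k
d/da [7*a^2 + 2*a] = 14*a + 2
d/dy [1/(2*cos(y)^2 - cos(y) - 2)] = (4*cos(y) - 1)*sin(y)/(2*sin(y)^2 + cos(y))^2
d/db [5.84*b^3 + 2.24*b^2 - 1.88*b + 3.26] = 17.52*b^2 + 4.48*b - 1.88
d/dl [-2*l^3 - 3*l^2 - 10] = 6*l*(-l - 1)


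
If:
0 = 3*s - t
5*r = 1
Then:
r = 1/5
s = t/3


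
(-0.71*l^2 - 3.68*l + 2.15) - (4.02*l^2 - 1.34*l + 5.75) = -4.73*l^2 - 2.34*l - 3.6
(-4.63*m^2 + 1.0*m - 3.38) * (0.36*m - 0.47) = -1.6668*m^3 + 2.5361*m^2 - 1.6868*m + 1.5886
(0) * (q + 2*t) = 0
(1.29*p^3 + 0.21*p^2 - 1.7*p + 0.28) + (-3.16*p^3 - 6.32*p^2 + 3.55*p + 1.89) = -1.87*p^3 - 6.11*p^2 + 1.85*p + 2.17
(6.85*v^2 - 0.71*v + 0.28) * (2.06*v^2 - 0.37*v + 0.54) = 14.111*v^4 - 3.9971*v^3 + 4.5385*v^2 - 0.487*v + 0.1512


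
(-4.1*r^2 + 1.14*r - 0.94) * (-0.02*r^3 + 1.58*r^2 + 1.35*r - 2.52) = 0.082*r^5 - 6.5008*r^4 - 3.715*r^3 + 10.3858*r^2 - 4.1418*r + 2.3688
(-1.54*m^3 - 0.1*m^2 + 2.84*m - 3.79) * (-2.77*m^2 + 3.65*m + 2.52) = 4.2658*m^5 - 5.344*m^4 - 12.1126*m^3 + 20.6123*m^2 - 6.6767*m - 9.5508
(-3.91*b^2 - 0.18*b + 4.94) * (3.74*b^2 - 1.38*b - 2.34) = -14.6234*b^4 + 4.7226*b^3 + 27.8734*b^2 - 6.396*b - 11.5596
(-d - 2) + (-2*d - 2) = -3*d - 4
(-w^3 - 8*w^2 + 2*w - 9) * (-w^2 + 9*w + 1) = w^5 - w^4 - 75*w^3 + 19*w^2 - 79*w - 9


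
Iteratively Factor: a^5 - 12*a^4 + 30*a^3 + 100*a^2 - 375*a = (a)*(a^4 - 12*a^3 + 30*a^2 + 100*a - 375) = a*(a - 5)*(a^3 - 7*a^2 - 5*a + 75) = a*(a - 5)*(a + 3)*(a^2 - 10*a + 25) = a*(a - 5)^2*(a + 3)*(a - 5)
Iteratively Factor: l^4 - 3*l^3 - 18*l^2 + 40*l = (l - 2)*(l^3 - l^2 - 20*l) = (l - 5)*(l - 2)*(l^2 + 4*l) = (l - 5)*(l - 2)*(l + 4)*(l)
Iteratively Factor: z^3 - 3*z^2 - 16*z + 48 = (z - 3)*(z^2 - 16) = (z - 4)*(z - 3)*(z + 4)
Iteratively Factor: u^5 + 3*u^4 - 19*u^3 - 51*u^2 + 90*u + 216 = (u + 2)*(u^4 + u^3 - 21*u^2 - 9*u + 108) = (u - 3)*(u + 2)*(u^3 + 4*u^2 - 9*u - 36) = (u - 3)^2*(u + 2)*(u^2 + 7*u + 12) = (u - 3)^2*(u + 2)*(u + 3)*(u + 4)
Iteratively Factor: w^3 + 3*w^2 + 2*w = (w)*(w^2 + 3*w + 2) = w*(w + 2)*(w + 1)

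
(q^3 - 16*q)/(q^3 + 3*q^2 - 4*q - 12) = q*(q^2 - 16)/(q^3 + 3*q^2 - 4*q - 12)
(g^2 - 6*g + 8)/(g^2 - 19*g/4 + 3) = 4*(g - 2)/(4*g - 3)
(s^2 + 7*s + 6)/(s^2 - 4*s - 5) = (s + 6)/(s - 5)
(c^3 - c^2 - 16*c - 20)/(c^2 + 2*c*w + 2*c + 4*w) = (c^2 - 3*c - 10)/(c + 2*w)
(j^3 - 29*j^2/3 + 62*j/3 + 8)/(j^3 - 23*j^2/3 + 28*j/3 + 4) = (j - 4)/(j - 2)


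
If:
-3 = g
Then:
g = -3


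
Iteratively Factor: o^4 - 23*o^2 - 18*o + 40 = (o - 5)*(o^3 + 5*o^2 + 2*o - 8) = (o - 5)*(o + 4)*(o^2 + o - 2) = (o - 5)*(o + 2)*(o + 4)*(o - 1)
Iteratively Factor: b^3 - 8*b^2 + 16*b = (b - 4)*(b^2 - 4*b) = b*(b - 4)*(b - 4)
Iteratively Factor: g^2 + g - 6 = (g + 3)*(g - 2)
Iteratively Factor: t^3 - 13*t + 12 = (t - 3)*(t^2 + 3*t - 4) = (t - 3)*(t - 1)*(t + 4)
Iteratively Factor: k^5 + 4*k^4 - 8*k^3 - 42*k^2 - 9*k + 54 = (k - 1)*(k^4 + 5*k^3 - 3*k^2 - 45*k - 54) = (k - 1)*(k + 3)*(k^3 + 2*k^2 - 9*k - 18) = (k - 3)*(k - 1)*(k + 3)*(k^2 + 5*k + 6) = (k - 3)*(k - 1)*(k + 3)^2*(k + 2)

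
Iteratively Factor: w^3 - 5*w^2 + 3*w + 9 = (w - 3)*(w^2 - 2*w - 3) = (w - 3)*(w + 1)*(w - 3)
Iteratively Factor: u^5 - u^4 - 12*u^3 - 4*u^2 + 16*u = (u + 2)*(u^4 - 3*u^3 - 6*u^2 + 8*u) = u*(u + 2)*(u^3 - 3*u^2 - 6*u + 8) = u*(u - 4)*(u + 2)*(u^2 + u - 2) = u*(u - 4)*(u - 1)*(u + 2)*(u + 2)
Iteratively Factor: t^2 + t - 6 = (t + 3)*(t - 2)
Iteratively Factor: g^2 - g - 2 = (g - 2)*(g + 1)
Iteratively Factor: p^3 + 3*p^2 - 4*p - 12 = (p + 2)*(p^2 + p - 6) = (p + 2)*(p + 3)*(p - 2)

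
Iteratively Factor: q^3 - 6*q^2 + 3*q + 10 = (q - 5)*(q^2 - q - 2) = (q - 5)*(q + 1)*(q - 2)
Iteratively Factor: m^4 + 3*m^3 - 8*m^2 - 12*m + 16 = (m - 2)*(m^3 + 5*m^2 + 2*m - 8) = (m - 2)*(m + 2)*(m^2 + 3*m - 4) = (m - 2)*(m + 2)*(m + 4)*(m - 1)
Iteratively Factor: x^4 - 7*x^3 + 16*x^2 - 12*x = (x - 2)*(x^3 - 5*x^2 + 6*x) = (x - 2)^2*(x^2 - 3*x) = (x - 3)*(x - 2)^2*(x)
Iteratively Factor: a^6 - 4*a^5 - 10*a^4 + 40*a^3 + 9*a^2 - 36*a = (a - 1)*(a^5 - 3*a^4 - 13*a^3 + 27*a^2 + 36*a) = a*(a - 1)*(a^4 - 3*a^3 - 13*a^2 + 27*a + 36) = a*(a - 1)*(a + 3)*(a^3 - 6*a^2 + 5*a + 12) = a*(a - 1)*(a + 1)*(a + 3)*(a^2 - 7*a + 12) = a*(a - 4)*(a - 1)*(a + 1)*(a + 3)*(a - 3)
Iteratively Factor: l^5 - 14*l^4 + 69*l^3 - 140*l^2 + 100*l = (l)*(l^4 - 14*l^3 + 69*l^2 - 140*l + 100) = l*(l - 5)*(l^3 - 9*l^2 + 24*l - 20) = l*(l - 5)^2*(l^2 - 4*l + 4) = l*(l - 5)^2*(l - 2)*(l - 2)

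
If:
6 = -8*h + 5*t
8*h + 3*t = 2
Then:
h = -1/8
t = 1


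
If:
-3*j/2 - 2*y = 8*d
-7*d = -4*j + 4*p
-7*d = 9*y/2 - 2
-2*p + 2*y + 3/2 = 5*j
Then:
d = -353/1253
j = 408/1253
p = 4103/5012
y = 158/179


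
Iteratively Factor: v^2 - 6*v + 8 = (v - 2)*(v - 4)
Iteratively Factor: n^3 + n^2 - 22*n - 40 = (n + 2)*(n^2 - n - 20) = (n + 2)*(n + 4)*(n - 5)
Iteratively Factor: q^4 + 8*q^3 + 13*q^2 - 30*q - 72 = (q - 2)*(q^3 + 10*q^2 + 33*q + 36) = (q - 2)*(q + 4)*(q^2 + 6*q + 9) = (q - 2)*(q + 3)*(q + 4)*(q + 3)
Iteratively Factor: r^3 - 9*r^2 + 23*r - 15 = (r - 3)*(r^2 - 6*r + 5) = (r - 5)*(r - 3)*(r - 1)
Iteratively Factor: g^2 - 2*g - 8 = (g + 2)*(g - 4)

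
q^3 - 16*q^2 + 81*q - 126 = (q - 7)*(q - 6)*(q - 3)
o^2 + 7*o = o*(o + 7)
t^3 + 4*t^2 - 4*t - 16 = (t - 2)*(t + 2)*(t + 4)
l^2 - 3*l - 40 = (l - 8)*(l + 5)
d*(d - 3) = d^2 - 3*d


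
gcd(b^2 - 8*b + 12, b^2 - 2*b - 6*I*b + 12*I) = b - 2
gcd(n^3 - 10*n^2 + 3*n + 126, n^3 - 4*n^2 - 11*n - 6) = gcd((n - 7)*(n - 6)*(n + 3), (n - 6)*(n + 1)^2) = n - 6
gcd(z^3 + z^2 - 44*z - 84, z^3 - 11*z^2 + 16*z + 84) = z^2 - 5*z - 14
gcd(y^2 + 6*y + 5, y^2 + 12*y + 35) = y + 5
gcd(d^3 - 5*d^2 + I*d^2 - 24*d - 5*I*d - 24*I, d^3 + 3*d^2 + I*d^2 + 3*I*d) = d^2 + d*(3 + I) + 3*I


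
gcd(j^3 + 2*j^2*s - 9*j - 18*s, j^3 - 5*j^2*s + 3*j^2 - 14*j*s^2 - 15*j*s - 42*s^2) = j^2 + 2*j*s + 3*j + 6*s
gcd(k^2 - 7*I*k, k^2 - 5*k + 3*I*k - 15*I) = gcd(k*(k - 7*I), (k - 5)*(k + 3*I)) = 1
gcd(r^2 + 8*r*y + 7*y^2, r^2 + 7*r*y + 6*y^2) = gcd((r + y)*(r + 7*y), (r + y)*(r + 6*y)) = r + y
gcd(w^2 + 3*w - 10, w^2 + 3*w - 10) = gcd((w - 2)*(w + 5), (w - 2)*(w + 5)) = w^2 + 3*w - 10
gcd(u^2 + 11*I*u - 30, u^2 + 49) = 1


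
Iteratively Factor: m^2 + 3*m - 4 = (m - 1)*(m + 4)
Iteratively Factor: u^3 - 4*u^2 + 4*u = (u - 2)*(u^2 - 2*u) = (u - 2)^2*(u)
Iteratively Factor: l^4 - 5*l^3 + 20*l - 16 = (l + 2)*(l^3 - 7*l^2 + 14*l - 8) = (l - 1)*(l + 2)*(l^2 - 6*l + 8) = (l - 2)*(l - 1)*(l + 2)*(l - 4)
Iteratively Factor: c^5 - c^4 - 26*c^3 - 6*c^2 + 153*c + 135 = (c + 3)*(c^4 - 4*c^3 - 14*c^2 + 36*c + 45) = (c + 1)*(c + 3)*(c^3 - 5*c^2 - 9*c + 45) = (c - 5)*(c + 1)*(c + 3)*(c^2 - 9) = (c - 5)*(c + 1)*(c + 3)^2*(c - 3)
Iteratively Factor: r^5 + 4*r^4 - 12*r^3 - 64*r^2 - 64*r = (r + 2)*(r^4 + 2*r^3 - 16*r^2 - 32*r) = (r + 2)*(r + 4)*(r^3 - 2*r^2 - 8*r) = (r - 4)*(r + 2)*(r + 4)*(r^2 + 2*r) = (r - 4)*(r + 2)^2*(r + 4)*(r)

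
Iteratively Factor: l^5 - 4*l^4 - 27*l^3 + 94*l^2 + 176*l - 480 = (l + 4)*(l^4 - 8*l^3 + 5*l^2 + 74*l - 120) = (l + 3)*(l + 4)*(l^3 - 11*l^2 + 38*l - 40) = (l - 2)*(l + 3)*(l + 4)*(l^2 - 9*l + 20) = (l - 5)*(l - 2)*(l + 3)*(l + 4)*(l - 4)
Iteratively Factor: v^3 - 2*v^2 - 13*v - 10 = (v - 5)*(v^2 + 3*v + 2) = (v - 5)*(v + 1)*(v + 2)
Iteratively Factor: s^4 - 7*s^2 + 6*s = (s)*(s^3 - 7*s + 6) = s*(s + 3)*(s^2 - 3*s + 2) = s*(s - 2)*(s + 3)*(s - 1)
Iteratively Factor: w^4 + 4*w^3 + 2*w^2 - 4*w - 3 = (w + 1)*(w^3 + 3*w^2 - w - 3) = (w - 1)*(w + 1)*(w^2 + 4*w + 3) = (w - 1)*(w + 1)^2*(w + 3)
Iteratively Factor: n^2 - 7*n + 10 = (n - 5)*(n - 2)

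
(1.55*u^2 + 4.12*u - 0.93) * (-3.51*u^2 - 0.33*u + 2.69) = -5.4405*u^4 - 14.9727*u^3 + 6.0742*u^2 + 11.3897*u - 2.5017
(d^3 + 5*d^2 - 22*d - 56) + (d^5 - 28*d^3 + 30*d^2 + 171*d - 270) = d^5 - 27*d^3 + 35*d^2 + 149*d - 326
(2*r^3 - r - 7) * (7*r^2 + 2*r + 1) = 14*r^5 + 4*r^4 - 5*r^3 - 51*r^2 - 15*r - 7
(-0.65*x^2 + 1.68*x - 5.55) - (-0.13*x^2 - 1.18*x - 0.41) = -0.52*x^2 + 2.86*x - 5.14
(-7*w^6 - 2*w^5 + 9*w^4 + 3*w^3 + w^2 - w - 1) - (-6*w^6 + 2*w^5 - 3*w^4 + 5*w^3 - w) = -w^6 - 4*w^5 + 12*w^4 - 2*w^3 + w^2 - 1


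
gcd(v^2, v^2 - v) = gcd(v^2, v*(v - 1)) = v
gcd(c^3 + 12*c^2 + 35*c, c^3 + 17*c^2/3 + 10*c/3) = c^2 + 5*c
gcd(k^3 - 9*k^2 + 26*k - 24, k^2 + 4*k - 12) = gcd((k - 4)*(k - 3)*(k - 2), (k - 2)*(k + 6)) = k - 2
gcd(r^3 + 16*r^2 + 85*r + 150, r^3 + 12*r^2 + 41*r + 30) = r^2 + 11*r + 30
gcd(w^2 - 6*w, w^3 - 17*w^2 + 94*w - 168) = w - 6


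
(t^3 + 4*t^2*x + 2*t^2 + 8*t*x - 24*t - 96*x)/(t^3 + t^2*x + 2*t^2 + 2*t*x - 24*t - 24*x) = (t + 4*x)/(t + x)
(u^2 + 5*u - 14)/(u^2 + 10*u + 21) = (u - 2)/(u + 3)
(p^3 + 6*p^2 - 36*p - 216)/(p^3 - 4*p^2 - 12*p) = (p^2 + 12*p + 36)/(p*(p + 2))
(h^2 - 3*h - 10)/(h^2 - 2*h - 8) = (h - 5)/(h - 4)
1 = 1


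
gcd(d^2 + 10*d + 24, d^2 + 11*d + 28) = d + 4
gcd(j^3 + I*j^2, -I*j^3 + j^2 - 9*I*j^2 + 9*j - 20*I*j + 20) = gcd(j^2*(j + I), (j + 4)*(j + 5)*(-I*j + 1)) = j + I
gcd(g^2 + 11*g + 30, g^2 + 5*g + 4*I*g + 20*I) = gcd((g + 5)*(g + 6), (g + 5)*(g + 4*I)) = g + 5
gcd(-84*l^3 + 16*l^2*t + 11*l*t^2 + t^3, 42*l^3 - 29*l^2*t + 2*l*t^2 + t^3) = -14*l^2 + 5*l*t + t^2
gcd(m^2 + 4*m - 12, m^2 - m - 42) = m + 6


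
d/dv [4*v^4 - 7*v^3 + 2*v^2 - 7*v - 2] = 16*v^3 - 21*v^2 + 4*v - 7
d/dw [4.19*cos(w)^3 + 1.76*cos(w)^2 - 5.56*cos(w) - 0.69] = (-12.57*cos(w)^2 - 3.52*cos(w) + 5.56)*sin(w)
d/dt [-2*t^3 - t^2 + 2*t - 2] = -6*t^2 - 2*t + 2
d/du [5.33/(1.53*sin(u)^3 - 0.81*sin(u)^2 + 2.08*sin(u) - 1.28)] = (-24.4647*sin(u)^2 + 8.6346*sin(u) - 11.0864)*cos(u)/(1.53*sin(u)^3 - 0.81*sin(u)^2 + 2.08*sin(u) - 1.28)^2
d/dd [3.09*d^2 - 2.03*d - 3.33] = 6.18*d - 2.03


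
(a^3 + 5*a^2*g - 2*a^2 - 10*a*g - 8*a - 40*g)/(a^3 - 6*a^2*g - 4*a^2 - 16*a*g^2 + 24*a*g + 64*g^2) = (a^2 + 5*a*g + 2*a + 10*g)/(a^2 - 6*a*g - 16*g^2)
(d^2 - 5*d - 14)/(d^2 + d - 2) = (d - 7)/(d - 1)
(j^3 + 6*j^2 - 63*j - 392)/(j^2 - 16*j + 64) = (j^2 + 14*j + 49)/(j - 8)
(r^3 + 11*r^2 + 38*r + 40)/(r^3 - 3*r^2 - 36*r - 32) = (r^2 + 7*r + 10)/(r^2 - 7*r - 8)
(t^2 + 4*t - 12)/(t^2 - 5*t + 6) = (t + 6)/(t - 3)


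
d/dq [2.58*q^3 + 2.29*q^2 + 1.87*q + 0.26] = 7.74*q^2 + 4.58*q + 1.87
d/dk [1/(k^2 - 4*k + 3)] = 2*(2 - k)/(k^2 - 4*k + 3)^2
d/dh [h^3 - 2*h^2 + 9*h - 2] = 3*h^2 - 4*h + 9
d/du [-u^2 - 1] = -2*u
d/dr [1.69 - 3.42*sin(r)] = -3.42*cos(r)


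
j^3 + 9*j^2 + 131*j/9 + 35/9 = (j + 1/3)*(j + 5/3)*(j + 7)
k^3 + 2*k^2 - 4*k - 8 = (k - 2)*(k + 2)^2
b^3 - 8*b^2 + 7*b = b*(b - 7)*(b - 1)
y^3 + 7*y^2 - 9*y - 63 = (y - 3)*(y + 3)*(y + 7)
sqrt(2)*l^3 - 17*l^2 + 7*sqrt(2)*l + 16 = (l - 8*sqrt(2))*(l - sqrt(2))*(sqrt(2)*l + 1)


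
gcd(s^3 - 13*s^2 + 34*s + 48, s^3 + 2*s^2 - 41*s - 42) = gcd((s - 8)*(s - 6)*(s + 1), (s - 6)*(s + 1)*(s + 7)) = s^2 - 5*s - 6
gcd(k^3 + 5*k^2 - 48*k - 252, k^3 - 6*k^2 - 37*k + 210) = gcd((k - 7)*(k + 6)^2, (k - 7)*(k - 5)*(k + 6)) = k^2 - k - 42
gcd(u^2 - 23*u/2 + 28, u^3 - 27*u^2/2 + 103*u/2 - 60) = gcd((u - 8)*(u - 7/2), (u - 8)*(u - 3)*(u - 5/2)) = u - 8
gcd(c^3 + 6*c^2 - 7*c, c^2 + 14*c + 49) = c + 7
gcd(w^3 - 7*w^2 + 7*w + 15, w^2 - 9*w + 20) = w - 5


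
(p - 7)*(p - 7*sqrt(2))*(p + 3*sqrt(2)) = p^3 - 7*p^2 - 4*sqrt(2)*p^2 - 42*p + 28*sqrt(2)*p + 294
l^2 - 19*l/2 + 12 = (l - 8)*(l - 3/2)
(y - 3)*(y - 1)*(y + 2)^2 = y^4 - 9*y^2 - 4*y + 12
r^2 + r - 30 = (r - 5)*(r + 6)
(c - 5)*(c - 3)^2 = c^3 - 11*c^2 + 39*c - 45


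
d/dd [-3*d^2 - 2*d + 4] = -6*d - 2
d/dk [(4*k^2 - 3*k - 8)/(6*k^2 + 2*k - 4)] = (13*k^2 + 32*k + 14)/(2*(9*k^4 + 6*k^3 - 11*k^2 - 4*k + 4))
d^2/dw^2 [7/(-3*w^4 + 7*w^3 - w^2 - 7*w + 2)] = 14*((18*w^2 - 21*w + 1)*(3*w^4 - 7*w^3 + w^2 + 7*w - 2) - (12*w^3 - 21*w^2 + 2*w + 7)^2)/(3*w^4 - 7*w^3 + w^2 + 7*w - 2)^3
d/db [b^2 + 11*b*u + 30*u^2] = 2*b + 11*u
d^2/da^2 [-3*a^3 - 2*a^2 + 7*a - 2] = -18*a - 4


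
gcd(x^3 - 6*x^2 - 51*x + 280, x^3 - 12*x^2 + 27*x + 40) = x^2 - 13*x + 40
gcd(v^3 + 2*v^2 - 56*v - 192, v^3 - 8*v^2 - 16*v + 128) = v^2 - 4*v - 32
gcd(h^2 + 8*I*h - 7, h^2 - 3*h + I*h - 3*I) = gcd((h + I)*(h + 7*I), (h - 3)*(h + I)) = h + I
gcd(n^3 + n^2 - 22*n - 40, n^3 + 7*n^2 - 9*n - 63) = 1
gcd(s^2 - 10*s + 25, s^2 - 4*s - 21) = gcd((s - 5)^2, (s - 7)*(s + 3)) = 1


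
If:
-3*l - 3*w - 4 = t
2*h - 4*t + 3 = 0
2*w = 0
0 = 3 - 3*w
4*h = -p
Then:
No Solution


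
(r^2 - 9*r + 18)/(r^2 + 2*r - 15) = (r - 6)/(r + 5)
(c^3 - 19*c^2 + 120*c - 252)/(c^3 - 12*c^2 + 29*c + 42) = (c - 6)/(c + 1)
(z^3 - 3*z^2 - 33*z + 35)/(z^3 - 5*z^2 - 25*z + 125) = (z^2 - 8*z + 7)/(z^2 - 10*z + 25)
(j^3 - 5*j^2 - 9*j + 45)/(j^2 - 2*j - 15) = j - 3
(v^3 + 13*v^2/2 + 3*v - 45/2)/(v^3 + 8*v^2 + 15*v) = (v - 3/2)/v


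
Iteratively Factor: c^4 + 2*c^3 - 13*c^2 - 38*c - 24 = (c + 2)*(c^3 - 13*c - 12) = (c + 2)*(c + 3)*(c^2 - 3*c - 4) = (c - 4)*(c + 2)*(c + 3)*(c + 1)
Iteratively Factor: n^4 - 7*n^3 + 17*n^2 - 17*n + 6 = (n - 2)*(n^3 - 5*n^2 + 7*n - 3) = (n - 3)*(n - 2)*(n^2 - 2*n + 1) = (n - 3)*(n - 2)*(n - 1)*(n - 1)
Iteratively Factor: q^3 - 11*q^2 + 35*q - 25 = (q - 1)*(q^2 - 10*q + 25) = (q - 5)*(q - 1)*(q - 5)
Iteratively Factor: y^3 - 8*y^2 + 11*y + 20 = (y - 4)*(y^2 - 4*y - 5) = (y - 5)*(y - 4)*(y + 1)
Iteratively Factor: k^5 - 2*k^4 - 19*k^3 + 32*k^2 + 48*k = (k + 4)*(k^4 - 6*k^3 + 5*k^2 + 12*k) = (k - 4)*(k + 4)*(k^3 - 2*k^2 - 3*k) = (k - 4)*(k + 1)*(k + 4)*(k^2 - 3*k) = (k - 4)*(k - 3)*(k + 1)*(k + 4)*(k)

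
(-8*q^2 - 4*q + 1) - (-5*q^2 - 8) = -3*q^2 - 4*q + 9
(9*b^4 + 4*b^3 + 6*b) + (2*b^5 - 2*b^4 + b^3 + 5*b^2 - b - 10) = 2*b^5 + 7*b^4 + 5*b^3 + 5*b^2 + 5*b - 10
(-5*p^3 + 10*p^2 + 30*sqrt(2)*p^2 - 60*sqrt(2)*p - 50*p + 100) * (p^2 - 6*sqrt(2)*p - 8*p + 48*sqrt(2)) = -5*p^5 + 50*p^4 + 60*sqrt(2)*p^4 - 600*sqrt(2)*p^3 - 490*p^3 + 1260*sqrt(2)*p^2 + 4100*p^2 - 6560*p - 3000*sqrt(2)*p + 4800*sqrt(2)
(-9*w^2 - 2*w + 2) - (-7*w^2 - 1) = -2*w^2 - 2*w + 3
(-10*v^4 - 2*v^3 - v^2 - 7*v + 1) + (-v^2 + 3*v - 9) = -10*v^4 - 2*v^3 - 2*v^2 - 4*v - 8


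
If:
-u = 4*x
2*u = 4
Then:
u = 2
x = -1/2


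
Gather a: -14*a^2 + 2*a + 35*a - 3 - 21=-14*a^2 + 37*a - 24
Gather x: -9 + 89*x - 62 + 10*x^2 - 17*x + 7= 10*x^2 + 72*x - 64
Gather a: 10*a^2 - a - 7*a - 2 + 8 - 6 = 10*a^2 - 8*a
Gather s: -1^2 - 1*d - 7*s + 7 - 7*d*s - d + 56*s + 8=-2*d + s*(49 - 7*d) + 14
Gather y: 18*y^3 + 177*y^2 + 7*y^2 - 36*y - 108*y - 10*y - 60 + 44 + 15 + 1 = 18*y^3 + 184*y^2 - 154*y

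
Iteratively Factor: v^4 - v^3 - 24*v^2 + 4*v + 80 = (v - 5)*(v^3 + 4*v^2 - 4*v - 16) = (v - 5)*(v + 2)*(v^2 + 2*v - 8) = (v - 5)*(v + 2)*(v + 4)*(v - 2)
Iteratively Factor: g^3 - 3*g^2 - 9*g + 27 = (g - 3)*(g^2 - 9) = (g - 3)^2*(g + 3)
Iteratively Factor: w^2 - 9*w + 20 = (w - 5)*(w - 4)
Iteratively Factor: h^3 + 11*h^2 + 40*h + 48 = (h + 4)*(h^2 + 7*h + 12) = (h + 4)^2*(h + 3)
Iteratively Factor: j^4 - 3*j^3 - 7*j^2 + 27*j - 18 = (j + 3)*(j^3 - 6*j^2 + 11*j - 6) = (j - 3)*(j + 3)*(j^2 - 3*j + 2) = (j - 3)*(j - 1)*(j + 3)*(j - 2)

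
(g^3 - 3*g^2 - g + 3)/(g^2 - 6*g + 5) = (g^2 - 2*g - 3)/(g - 5)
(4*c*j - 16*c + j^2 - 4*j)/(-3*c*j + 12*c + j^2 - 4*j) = (-4*c - j)/(3*c - j)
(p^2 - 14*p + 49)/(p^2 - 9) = (p^2 - 14*p + 49)/(p^2 - 9)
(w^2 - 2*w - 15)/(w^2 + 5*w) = (w^2 - 2*w - 15)/(w*(w + 5))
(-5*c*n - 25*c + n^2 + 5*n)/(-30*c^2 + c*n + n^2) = (n + 5)/(6*c + n)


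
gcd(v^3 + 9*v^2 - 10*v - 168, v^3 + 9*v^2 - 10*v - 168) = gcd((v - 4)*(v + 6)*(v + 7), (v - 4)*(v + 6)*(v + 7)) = v^3 + 9*v^2 - 10*v - 168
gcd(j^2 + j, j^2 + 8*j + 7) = j + 1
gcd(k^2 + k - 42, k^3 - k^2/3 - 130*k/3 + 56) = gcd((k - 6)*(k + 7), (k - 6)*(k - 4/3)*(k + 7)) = k^2 + k - 42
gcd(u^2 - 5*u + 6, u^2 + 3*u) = 1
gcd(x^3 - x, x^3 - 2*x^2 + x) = x^2 - x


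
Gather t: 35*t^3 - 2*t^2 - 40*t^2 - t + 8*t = 35*t^3 - 42*t^2 + 7*t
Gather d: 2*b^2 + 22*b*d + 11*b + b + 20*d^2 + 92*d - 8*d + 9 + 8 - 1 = 2*b^2 + 12*b + 20*d^2 + d*(22*b + 84) + 16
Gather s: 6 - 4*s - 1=5 - 4*s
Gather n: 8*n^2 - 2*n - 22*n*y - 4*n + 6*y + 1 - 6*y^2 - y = 8*n^2 + n*(-22*y - 6) - 6*y^2 + 5*y + 1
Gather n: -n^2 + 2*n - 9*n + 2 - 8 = -n^2 - 7*n - 6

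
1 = 1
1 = 1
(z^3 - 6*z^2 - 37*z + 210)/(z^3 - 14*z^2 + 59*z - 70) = (z + 6)/(z - 2)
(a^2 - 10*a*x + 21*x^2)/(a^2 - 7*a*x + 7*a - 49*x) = (a - 3*x)/(a + 7)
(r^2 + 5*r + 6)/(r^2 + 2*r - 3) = (r + 2)/(r - 1)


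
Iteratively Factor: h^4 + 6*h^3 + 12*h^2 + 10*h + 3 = (h + 1)*(h^3 + 5*h^2 + 7*h + 3) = (h + 1)^2*(h^2 + 4*h + 3) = (h + 1)^2*(h + 3)*(h + 1)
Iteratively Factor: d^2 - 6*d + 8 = (d - 4)*(d - 2)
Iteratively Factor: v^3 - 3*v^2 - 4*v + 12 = (v + 2)*(v^2 - 5*v + 6) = (v - 3)*(v + 2)*(v - 2)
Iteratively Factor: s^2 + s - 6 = (s + 3)*(s - 2)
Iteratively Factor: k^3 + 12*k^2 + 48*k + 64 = (k + 4)*(k^2 + 8*k + 16) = (k + 4)^2*(k + 4)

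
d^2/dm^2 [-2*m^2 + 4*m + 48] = -4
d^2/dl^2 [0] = 0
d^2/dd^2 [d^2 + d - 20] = 2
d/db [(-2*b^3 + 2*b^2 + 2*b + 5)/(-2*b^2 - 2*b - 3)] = 2*(2*b^4 + 4*b^3 + 9*b^2 + 4*b + 2)/(4*b^4 + 8*b^3 + 16*b^2 + 12*b + 9)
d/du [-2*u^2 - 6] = -4*u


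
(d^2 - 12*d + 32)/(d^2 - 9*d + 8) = (d - 4)/(d - 1)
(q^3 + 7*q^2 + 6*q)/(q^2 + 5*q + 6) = q*(q^2 + 7*q + 6)/(q^2 + 5*q + 6)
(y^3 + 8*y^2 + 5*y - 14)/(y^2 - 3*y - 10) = (y^2 + 6*y - 7)/(y - 5)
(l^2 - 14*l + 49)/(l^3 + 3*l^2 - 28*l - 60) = (l^2 - 14*l + 49)/(l^3 + 3*l^2 - 28*l - 60)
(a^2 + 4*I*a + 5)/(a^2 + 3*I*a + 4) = (a + 5*I)/(a + 4*I)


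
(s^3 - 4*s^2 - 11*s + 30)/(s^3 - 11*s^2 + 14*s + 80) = (s^2 + s - 6)/(s^2 - 6*s - 16)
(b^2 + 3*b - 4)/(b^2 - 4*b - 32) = (b - 1)/(b - 8)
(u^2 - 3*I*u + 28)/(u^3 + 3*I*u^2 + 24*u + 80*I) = (u - 7*I)/(u^2 - I*u + 20)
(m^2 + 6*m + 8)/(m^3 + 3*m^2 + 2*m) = (m + 4)/(m*(m + 1))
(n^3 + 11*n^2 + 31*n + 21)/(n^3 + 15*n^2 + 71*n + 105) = (n + 1)/(n + 5)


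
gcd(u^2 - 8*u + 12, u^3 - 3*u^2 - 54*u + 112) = u - 2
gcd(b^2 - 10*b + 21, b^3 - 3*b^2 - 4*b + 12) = b - 3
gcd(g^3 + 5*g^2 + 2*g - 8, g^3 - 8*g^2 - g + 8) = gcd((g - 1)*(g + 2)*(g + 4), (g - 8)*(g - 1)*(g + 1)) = g - 1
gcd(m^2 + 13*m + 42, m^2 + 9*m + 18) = m + 6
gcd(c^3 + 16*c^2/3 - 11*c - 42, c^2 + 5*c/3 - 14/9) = c + 7/3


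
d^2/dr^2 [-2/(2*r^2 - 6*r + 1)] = 8*(2*r^2 - 6*r - 2*(2*r - 3)^2 + 1)/(2*r^2 - 6*r + 1)^3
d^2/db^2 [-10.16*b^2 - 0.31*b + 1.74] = -20.3200000000000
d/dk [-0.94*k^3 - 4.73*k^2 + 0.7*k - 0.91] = -2.82*k^2 - 9.46*k + 0.7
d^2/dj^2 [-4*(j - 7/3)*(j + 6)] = -8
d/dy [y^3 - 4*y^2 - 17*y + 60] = 3*y^2 - 8*y - 17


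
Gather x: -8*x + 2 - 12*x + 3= 5 - 20*x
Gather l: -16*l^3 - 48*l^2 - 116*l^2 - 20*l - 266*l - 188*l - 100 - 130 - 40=-16*l^3 - 164*l^2 - 474*l - 270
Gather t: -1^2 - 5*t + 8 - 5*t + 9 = 16 - 10*t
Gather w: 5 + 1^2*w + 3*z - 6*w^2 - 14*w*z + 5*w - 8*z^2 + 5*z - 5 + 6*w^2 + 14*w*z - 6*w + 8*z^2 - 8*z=0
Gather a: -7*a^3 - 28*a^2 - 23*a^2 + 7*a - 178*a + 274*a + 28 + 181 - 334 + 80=-7*a^3 - 51*a^2 + 103*a - 45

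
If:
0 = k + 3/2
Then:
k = -3/2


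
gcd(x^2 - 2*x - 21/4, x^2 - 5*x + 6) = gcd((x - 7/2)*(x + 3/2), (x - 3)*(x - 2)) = 1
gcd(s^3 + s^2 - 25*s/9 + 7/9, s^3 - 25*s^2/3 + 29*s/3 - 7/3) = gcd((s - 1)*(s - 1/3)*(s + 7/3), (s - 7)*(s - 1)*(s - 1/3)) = s^2 - 4*s/3 + 1/3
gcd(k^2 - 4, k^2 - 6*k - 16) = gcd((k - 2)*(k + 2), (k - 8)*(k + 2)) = k + 2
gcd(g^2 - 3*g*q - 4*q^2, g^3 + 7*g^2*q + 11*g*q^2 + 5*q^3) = g + q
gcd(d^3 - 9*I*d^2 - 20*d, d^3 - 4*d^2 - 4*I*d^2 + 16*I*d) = d^2 - 4*I*d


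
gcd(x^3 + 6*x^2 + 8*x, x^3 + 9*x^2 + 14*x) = x^2 + 2*x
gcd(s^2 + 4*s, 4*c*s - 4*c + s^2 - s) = 1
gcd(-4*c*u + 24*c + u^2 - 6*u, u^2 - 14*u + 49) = 1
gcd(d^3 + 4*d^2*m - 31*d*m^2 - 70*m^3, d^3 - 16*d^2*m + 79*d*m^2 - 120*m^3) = d - 5*m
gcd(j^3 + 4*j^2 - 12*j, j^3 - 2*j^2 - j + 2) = j - 2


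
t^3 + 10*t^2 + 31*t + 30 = (t + 2)*(t + 3)*(t + 5)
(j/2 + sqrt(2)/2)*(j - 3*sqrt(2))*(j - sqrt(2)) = j^3/2 - 3*sqrt(2)*j^2/2 - j + 3*sqrt(2)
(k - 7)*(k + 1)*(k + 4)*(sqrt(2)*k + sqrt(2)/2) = sqrt(2)*k^4 - 3*sqrt(2)*k^3/2 - 32*sqrt(2)*k^2 - 87*sqrt(2)*k/2 - 14*sqrt(2)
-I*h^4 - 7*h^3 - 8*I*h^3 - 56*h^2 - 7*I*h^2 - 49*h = h*(h + 7)*(h - 7*I)*(-I*h - I)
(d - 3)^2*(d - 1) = d^3 - 7*d^2 + 15*d - 9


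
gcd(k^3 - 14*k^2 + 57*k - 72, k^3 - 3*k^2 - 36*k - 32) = k - 8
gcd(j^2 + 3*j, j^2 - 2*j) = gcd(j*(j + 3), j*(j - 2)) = j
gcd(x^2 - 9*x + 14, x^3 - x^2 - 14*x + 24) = x - 2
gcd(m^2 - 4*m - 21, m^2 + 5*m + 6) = m + 3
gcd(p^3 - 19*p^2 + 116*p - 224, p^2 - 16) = p - 4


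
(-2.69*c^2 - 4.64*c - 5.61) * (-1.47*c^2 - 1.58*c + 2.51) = 3.9543*c^4 + 11.071*c^3 + 8.826*c^2 - 2.7826*c - 14.0811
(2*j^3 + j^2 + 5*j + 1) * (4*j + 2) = 8*j^4 + 8*j^3 + 22*j^2 + 14*j + 2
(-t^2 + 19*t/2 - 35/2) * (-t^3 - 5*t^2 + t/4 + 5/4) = t^5 - 9*t^4/2 - 121*t^3/4 + 709*t^2/8 + 15*t/2 - 175/8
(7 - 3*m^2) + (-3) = 4 - 3*m^2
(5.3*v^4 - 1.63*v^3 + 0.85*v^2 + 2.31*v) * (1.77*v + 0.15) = 9.381*v^5 - 2.0901*v^4 + 1.26*v^3 + 4.2162*v^2 + 0.3465*v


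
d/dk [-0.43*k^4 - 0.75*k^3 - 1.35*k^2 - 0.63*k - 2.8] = -1.72*k^3 - 2.25*k^2 - 2.7*k - 0.63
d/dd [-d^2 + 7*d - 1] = 7 - 2*d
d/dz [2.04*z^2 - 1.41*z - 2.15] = 4.08*z - 1.41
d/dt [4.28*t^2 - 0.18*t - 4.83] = 8.56*t - 0.18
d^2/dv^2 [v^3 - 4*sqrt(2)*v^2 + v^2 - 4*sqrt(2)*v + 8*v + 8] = 6*v - 8*sqrt(2) + 2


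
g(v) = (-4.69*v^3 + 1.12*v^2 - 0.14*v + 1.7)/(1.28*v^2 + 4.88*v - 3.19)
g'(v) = (-2.56*v - 4.88)*(-4.69*v^3 + 1.12*v^2 - 0.14*v + 1.7)/(1.28*v^2 + 4.88*v - 3.19)^2 + (-14.07*v^2 + 2.24*v - 0.14)/(1.28*v^2 + 4.88*v - 3.19)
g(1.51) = -1.71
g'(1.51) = -1.96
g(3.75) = -6.96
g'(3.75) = -2.68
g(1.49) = -1.67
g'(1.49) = -1.96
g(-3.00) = -22.00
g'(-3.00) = 30.92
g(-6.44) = 70.48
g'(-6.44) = 11.91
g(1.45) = -1.59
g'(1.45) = -1.95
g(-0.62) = -0.58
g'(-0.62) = 0.88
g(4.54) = -9.15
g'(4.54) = -2.85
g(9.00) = -23.04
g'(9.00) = -3.30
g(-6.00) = 77.58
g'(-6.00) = 21.53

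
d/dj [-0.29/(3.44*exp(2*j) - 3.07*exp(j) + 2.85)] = (1.9952*exp(j) - 0.8903)*exp(j)/(3.44*exp(2*j) - 3.07*exp(j) + 2.85)^2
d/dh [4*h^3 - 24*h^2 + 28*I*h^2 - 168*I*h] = 12*h^2 + h*(-48 + 56*I) - 168*I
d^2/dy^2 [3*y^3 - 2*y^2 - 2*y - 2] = 18*y - 4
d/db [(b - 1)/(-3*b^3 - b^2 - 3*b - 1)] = (-3*b^3 - b^2 - 3*b + (b - 1)*(9*b^2 + 2*b + 3) - 1)/(3*b^3 + b^2 + 3*b + 1)^2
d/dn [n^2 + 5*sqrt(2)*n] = 2*n + 5*sqrt(2)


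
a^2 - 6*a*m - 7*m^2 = (a - 7*m)*(a + m)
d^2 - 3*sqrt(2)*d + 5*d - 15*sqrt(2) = (d + 5)*(d - 3*sqrt(2))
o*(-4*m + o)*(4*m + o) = -16*m^2*o + o^3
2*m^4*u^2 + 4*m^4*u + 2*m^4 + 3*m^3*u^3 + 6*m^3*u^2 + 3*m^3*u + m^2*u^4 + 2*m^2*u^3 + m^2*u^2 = (m + u)*(2*m + u)*(m*u + m)^2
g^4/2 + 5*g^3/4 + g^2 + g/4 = g*(g/2 + 1/2)*(g + 1/2)*(g + 1)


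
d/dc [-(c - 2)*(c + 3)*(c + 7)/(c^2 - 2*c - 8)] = (-c^4 + 4*c^3 + 41*c^2 + 44*c + 92)/(c^4 - 4*c^3 - 12*c^2 + 32*c + 64)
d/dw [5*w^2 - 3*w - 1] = 10*w - 3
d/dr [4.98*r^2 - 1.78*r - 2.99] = 9.96*r - 1.78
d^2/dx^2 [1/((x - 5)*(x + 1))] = 2*((x - 5)^2 + (x - 5)*(x + 1) + (x + 1)^2)/((x - 5)^3*(x + 1)^3)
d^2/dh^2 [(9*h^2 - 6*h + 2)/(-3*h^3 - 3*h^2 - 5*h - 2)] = 2*(-81*h^6 + 162*h^5 + 459*h^4 + 333*h^3 - 198*h^2 - 162*h - 134)/(27*h^9 + 81*h^8 + 216*h^7 + 351*h^6 + 468*h^5 + 459*h^4 + 341*h^3 + 186*h^2 + 60*h + 8)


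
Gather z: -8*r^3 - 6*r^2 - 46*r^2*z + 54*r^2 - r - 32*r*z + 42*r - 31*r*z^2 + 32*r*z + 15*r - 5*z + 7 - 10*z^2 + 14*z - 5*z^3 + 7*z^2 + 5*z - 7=-8*r^3 + 48*r^2 + 56*r - 5*z^3 + z^2*(-31*r - 3) + z*(14 - 46*r^2)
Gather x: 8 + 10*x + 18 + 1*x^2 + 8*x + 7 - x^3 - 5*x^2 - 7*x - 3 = -x^3 - 4*x^2 + 11*x + 30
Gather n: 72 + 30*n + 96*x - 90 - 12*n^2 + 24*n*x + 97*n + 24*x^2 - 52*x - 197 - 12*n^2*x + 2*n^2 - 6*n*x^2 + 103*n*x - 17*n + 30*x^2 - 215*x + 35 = n^2*(-12*x - 10) + n*(-6*x^2 + 127*x + 110) + 54*x^2 - 171*x - 180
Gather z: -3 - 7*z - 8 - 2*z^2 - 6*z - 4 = -2*z^2 - 13*z - 15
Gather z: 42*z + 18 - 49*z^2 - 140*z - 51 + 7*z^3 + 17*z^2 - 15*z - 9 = 7*z^3 - 32*z^2 - 113*z - 42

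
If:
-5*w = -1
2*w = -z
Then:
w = 1/5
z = -2/5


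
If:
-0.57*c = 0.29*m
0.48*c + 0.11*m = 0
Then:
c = 0.00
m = 0.00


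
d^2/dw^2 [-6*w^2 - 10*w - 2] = -12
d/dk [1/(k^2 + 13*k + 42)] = (-2*k - 13)/(k^2 + 13*k + 42)^2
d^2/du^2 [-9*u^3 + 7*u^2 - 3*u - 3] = 14 - 54*u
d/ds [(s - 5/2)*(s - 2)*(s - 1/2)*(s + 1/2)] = 4*s^3 - 27*s^2/2 + 19*s/2 + 9/8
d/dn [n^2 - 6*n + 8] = 2*n - 6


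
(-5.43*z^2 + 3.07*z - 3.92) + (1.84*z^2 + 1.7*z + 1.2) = -3.59*z^2 + 4.77*z - 2.72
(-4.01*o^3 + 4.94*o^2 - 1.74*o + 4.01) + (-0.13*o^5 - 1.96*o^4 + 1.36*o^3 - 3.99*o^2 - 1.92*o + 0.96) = -0.13*o^5 - 1.96*o^4 - 2.65*o^3 + 0.95*o^2 - 3.66*o + 4.97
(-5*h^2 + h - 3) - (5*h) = -5*h^2 - 4*h - 3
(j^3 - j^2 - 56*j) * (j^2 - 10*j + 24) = j^5 - 11*j^4 - 22*j^3 + 536*j^2 - 1344*j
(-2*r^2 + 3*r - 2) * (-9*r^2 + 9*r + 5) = 18*r^4 - 45*r^3 + 35*r^2 - 3*r - 10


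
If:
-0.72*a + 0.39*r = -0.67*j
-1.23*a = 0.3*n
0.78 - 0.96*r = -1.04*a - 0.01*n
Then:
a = 0.960960960960961*r - 0.780780780780781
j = 0.45058491327148*r - 0.839048003227108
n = 3.2012012012012 - 3.93993993993994*r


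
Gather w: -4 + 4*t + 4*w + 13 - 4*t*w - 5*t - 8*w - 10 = -t + w*(-4*t - 4) - 1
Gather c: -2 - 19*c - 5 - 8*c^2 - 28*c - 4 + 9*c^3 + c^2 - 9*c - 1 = 9*c^3 - 7*c^2 - 56*c - 12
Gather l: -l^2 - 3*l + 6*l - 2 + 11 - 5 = -l^2 + 3*l + 4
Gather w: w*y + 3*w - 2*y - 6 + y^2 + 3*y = w*(y + 3) + y^2 + y - 6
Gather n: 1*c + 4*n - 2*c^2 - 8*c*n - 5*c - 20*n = -2*c^2 - 4*c + n*(-8*c - 16)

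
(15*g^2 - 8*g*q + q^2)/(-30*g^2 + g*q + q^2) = (-3*g + q)/(6*g + q)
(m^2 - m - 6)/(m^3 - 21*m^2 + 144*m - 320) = (m^2 - m - 6)/(m^3 - 21*m^2 + 144*m - 320)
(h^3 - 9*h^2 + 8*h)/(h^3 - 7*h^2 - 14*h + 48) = h*(h - 1)/(h^2 + h - 6)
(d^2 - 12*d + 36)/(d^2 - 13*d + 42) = (d - 6)/(d - 7)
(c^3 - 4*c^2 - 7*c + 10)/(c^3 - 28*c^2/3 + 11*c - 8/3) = 3*(c^2 - 3*c - 10)/(3*c^2 - 25*c + 8)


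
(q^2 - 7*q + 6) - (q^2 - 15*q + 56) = 8*q - 50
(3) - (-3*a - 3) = 3*a + 6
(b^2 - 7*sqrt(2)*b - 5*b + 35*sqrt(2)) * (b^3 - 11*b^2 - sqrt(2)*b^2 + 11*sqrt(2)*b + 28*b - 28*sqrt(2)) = b^5 - 16*b^4 - 8*sqrt(2)*b^4 + 97*b^3 + 128*sqrt(2)*b^3 - 664*sqrt(2)*b^2 - 364*b^2 + 1162*b + 1120*sqrt(2)*b - 1960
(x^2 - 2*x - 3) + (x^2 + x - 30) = 2*x^2 - x - 33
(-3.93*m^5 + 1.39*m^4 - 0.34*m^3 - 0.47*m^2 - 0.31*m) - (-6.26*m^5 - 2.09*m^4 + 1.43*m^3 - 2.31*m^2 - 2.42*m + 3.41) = 2.33*m^5 + 3.48*m^4 - 1.77*m^3 + 1.84*m^2 + 2.11*m - 3.41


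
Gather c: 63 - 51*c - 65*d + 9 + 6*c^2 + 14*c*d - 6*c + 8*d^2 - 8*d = 6*c^2 + c*(14*d - 57) + 8*d^2 - 73*d + 72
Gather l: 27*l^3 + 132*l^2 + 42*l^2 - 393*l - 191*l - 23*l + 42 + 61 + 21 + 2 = 27*l^3 + 174*l^2 - 607*l + 126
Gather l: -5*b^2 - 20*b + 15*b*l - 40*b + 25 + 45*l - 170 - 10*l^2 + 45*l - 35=-5*b^2 - 60*b - 10*l^2 + l*(15*b + 90) - 180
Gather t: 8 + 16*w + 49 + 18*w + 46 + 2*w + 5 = 36*w + 108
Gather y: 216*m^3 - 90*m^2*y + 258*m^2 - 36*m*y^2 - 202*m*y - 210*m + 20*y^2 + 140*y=216*m^3 + 258*m^2 - 210*m + y^2*(20 - 36*m) + y*(-90*m^2 - 202*m + 140)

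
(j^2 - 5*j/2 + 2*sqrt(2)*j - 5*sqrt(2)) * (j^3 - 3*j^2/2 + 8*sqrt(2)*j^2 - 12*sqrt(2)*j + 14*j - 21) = j^5 - 4*j^4 + 10*sqrt(2)*j^4 - 40*sqrt(2)*j^3 + 199*j^3/4 - 184*j^2 + 131*sqrt(2)*j^2/2 - 112*sqrt(2)*j + 345*j/2 + 105*sqrt(2)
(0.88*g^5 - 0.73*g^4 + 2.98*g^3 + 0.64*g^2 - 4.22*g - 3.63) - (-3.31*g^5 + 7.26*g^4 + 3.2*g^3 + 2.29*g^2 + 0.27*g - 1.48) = 4.19*g^5 - 7.99*g^4 - 0.22*g^3 - 1.65*g^2 - 4.49*g - 2.15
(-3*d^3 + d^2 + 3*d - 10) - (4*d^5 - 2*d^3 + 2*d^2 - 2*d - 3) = -4*d^5 - d^3 - d^2 + 5*d - 7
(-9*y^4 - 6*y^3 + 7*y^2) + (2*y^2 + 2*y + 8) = -9*y^4 - 6*y^3 + 9*y^2 + 2*y + 8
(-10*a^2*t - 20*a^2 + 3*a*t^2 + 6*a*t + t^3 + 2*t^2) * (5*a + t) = -50*a^3*t - 100*a^3 + 5*a^2*t^2 + 10*a^2*t + 8*a*t^3 + 16*a*t^2 + t^4 + 2*t^3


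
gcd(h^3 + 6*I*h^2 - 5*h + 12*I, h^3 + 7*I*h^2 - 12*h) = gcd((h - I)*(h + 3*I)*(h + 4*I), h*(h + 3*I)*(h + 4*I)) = h^2 + 7*I*h - 12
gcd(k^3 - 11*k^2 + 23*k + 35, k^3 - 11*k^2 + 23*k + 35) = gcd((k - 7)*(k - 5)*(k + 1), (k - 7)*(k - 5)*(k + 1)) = k^3 - 11*k^2 + 23*k + 35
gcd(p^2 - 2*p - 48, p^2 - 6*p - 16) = p - 8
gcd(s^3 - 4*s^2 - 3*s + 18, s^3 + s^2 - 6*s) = 1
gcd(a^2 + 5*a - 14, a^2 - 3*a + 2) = a - 2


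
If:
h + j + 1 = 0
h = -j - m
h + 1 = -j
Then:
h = -j - 1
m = 1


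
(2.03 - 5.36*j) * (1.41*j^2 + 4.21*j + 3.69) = -7.5576*j^3 - 19.7033*j^2 - 11.2321*j + 7.4907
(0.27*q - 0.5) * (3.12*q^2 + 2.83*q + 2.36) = 0.8424*q^3 - 0.7959*q^2 - 0.7778*q - 1.18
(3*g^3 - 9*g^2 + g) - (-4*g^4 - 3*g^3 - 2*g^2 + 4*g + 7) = 4*g^4 + 6*g^3 - 7*g^2 - 3*g - 7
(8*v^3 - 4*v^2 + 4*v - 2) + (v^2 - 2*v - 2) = 8*v^3 - 3*v^2 + 2*v - 4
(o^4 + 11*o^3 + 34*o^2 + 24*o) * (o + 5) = o^5 + 16*o^4 + 89*o^3 + 194*o^2 + 120*o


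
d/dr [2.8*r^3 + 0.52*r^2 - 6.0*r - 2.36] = 8.4*r^2 + 1.04*r - 6.0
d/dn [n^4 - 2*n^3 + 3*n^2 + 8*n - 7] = 4*n^3 - 6*n^2 + 6*n + 8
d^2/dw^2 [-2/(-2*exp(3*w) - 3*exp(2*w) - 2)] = 12*(12*(exp(w) + 1)^2*exp(2*w) - (3*exp(w) + 2)*(2*exp(3*w) + 3*exp(2*w) + 2))*exp(2*w)/(2*exp(3*w) + 3*exp(2*w) + 2)^3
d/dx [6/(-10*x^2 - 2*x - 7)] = 12*(10*x + 1)/(10*x^2 + 2*x + 7)^2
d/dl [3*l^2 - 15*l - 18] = 6*l - 15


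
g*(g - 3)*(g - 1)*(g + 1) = g^4 - 3*g^3 - g^2 + 3*g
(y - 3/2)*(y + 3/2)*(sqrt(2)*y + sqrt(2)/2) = sqrt(2)*y^3 + sqrt(2)*y^2/2 - 9*sqrt(2)*y/4 - 9*sqrt(2)/8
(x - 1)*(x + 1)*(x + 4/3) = x^3 + 4*x^2/3 - x - 4/3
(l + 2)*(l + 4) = l^2 + 6*l + 8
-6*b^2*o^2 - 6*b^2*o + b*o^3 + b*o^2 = o*(-6*b + o)*(b*o + b)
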